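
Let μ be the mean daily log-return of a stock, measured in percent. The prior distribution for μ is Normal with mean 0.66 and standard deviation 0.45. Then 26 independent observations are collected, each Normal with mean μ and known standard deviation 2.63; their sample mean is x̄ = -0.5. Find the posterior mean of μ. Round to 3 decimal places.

Posterior mean ≈ 0.159

With known σ, the Normal prior is conjugate. Weight on the data is w = (n/σ²)/(n/σ² + 1/τ₀²) = 3.75891/(3.75891+4.93827) = 0.43220.
Posterior mean = w·x̄ + (1−w)·μ₀ = 0.43220·-0.5 + 0.56780·0.66 = 0.159.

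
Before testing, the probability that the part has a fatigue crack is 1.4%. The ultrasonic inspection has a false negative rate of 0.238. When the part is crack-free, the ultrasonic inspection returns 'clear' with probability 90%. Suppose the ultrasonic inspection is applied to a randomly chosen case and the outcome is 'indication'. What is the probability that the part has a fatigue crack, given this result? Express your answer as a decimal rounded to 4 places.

Let H be the event that the part has a fatigue crack. P(H) = 0.014, so P(¬H) = 0.986. With E the 'indication' result, P(E|H) = 0.762 and P(E|¬H) = 0.1.
P(E) = 0.762·0.014 + 0.1·0.986 = 0.010668 + 0.098600 = 0.10927.
By Bayes' theorem, P(H|E) = 0.010668 / 0.10927 = 0.0976.

P(H | E) ≈ 0.0976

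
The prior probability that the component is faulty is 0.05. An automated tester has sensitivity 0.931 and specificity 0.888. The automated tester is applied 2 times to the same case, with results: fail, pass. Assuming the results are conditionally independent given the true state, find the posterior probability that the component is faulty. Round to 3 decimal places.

Posterior P(H) ≈ 0.033

With H the event that the component is faulty, the joint likelihood of the observed sequence is P(data|H) = 0.931·0.069 = 0.064239 and P(data|¬H) = 0.112·0.888 = 0.099456.
Bayes: P(H|data) = 0.05·0.064239 / (0.05·0.064239 + 0.95·0.099456) = 0.0032120/0.097695 = 0.0329.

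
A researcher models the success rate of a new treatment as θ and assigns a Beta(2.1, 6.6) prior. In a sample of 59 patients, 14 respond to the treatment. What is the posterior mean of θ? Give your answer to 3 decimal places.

Posterior mean ≈ 0.238

Observing 14 successes and 45 failures updates Beta(2.1, 6.6) by adding the success and failure counts to the two shape parameters: α = 2.1+14 = 16.1, β = 6.6+45 = 51.6.
Posterior mean = α/(α+β) = 16.1/67.7 = 0.238.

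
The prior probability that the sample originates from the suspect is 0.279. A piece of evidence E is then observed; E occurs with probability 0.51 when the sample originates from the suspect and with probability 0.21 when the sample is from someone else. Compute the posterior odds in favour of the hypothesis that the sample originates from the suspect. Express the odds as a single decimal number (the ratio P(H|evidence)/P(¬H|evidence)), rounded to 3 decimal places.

Prior odds = 0.279/(1−0.279) = 0.38696.
Likelihood ratio for E = 0.51/0.21 = 2.4286.
Posterior odds = prior odds × LR = 0.93977.

Posterior odds ≈ 0.940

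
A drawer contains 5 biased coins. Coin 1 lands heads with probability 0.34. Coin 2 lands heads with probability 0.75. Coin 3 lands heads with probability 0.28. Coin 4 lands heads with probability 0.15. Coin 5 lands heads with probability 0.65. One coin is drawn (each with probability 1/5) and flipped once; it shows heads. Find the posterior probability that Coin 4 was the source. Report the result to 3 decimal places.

Posterior probability ≈ 0.069

Tabulate prior·likelihood by source: [1] prior 0.2, lik 0.34, product 0.06800; [2] prior 0.2, lik 0.75, product 0.1500; [3] prior 0.2, lik 0.28, product 0.05600; [4] prior 0.2, lik 0.15, product 0.03000; [5] prior 0.2, lik 0.65, product 0.1300.
Normalizing constant = 0.43400; the posterior for Coin 4 is its product over the sum, 0.03000/0.43400 = 0.069.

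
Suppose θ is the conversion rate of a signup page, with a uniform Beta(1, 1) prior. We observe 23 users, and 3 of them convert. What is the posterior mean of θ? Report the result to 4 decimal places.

Posterior mean ≈ 0.1600

Observing 3 successes and 20 failures updates Beta(1, 1) by adding the success and failure counts to the two shape parameters: α = 1+3 = 4, β = 1+20 = 21.
E[θ | data] = 4/(4+21) = 0.1600.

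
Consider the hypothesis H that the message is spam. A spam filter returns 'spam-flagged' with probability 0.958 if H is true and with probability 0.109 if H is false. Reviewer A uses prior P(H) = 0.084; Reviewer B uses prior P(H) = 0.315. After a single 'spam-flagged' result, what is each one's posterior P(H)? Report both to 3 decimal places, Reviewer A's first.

P('+'|H) = 0.958, P('+'|¬H) = 0.109.
Reviewer A: numerator 0.958·0.084 = 0.080472; evidence = 0.080472+0.109·0.916 = 0.18032; posterior = 0.446.
Reviewer B: numerator 0.958·0.315 = 0.30177; evidence = 0.30177+0.109·0.685 = 0.37643; posterior = 0.802.

Reviewer A: 0.446; Reviewer B: 0.802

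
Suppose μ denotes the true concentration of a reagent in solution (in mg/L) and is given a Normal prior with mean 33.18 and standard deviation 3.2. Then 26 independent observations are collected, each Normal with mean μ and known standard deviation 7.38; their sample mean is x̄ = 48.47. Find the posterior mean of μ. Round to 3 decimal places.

Posterior mean ≈ 45.873

With known σ, the Normal prior is conjugate. Weight on the data is w = (n/σ²)/(n/σ² + 1/τ₀²) = 0.477376/(0.477376+0.0976562) = 0.83017.
Posterior mean = w·x̄ + (1−w)·μ₀ = 0.83017·48.47 + 0.16983·33.18 = 45.873.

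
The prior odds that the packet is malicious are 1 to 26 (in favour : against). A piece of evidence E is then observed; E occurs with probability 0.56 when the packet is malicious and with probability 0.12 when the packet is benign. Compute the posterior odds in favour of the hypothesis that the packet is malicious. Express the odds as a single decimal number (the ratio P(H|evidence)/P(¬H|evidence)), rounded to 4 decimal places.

Posterior odds ≈ 0.1795

Prior odds = 1/26 = 0.038462. In log-odds, ln(0.038462) = -3.2581.
Add log likelihood ratio: ln(4.6667) = 1.5404.
Posterior log-odds = -1.7177, so posterior odds = exp(-1.7177) = 0.17949.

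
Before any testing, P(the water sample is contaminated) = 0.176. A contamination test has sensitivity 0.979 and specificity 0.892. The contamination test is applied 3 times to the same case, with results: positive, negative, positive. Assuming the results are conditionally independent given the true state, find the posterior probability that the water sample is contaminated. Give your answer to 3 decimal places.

Posterior P(H) ≈ 0.292

With H the event that the water sample is contaminated, the joint likelihood of the observed sequence is P(data|H) = 0.979·0.021·0.979 = 0.020127 and P(data|¬H) = 0.108·0.892·0.108 = 0.010404.
Bayes: P(H|data) = 0.176·0.020127 / (0.176·0.020127 + 0.824·0.010404) = 0.0035424/0.012116 = 0.2924.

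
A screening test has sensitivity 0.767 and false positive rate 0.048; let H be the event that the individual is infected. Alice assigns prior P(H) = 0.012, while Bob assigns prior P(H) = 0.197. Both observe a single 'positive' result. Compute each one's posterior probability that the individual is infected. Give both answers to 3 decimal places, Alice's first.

P('+'|H) = 0.767, P('+'|¬H) = 0.048.
Alice: numerator 0.767·0.012 = 0.0092040; evidence = 0.0092040+0.048·0.988 = 0.056628; posterior = 0.163.
Bob: numerator 0.767·0.197 = 0.15110; evidence = 0.15110+0.048·0.803 = 0.18964; posterior = 0.797.

Alice: 0.163; Bob: 0.797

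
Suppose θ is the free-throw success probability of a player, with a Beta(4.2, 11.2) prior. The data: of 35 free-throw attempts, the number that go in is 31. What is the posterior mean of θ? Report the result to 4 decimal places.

Posterior mean ≈ 0.6984

Observing 31 successes and 4 failures updates Beta(4.2, 11.2) by adding the success and failure counts to the two shape parameters: α = 4.2+31 = 35.2, β = 11.2+4 = 15.2.
Posterior mean = α/(α+β) = 35.2/50.4 = 0.6984.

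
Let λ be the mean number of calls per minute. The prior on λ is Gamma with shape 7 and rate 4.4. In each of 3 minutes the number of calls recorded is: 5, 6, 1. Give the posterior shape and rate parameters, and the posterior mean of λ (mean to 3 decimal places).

Posterior: Gamma(shape=19, rate=7.4); mean ≈ 2.568

Total count ∑xᵢ = 12 over n = 3 minutes.
Gamma is conjugate to the Poisson likelihood: posterior is Gamma(shape = 7+12 = 19, rate = 4.4+3 = 7.4).
Posterior mean = shape/rate = 19/7.4 = 2.568.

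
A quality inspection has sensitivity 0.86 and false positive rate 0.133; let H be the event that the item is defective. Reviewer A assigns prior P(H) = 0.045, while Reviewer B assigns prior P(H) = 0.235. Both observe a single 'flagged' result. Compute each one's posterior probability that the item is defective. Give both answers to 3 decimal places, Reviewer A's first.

P('+'|H) = 0.86, P('+'|¬H) = 0.133.
Reviewer A: numerator 0.86·0.045 = 0.038700; evidence = 0.038700+0.133·0.955 = 0.16572; posterior = 0.234.
Reviewer B: numerator 0.86·0.235 = 0.20210; evidence = 0.20210+0.133·0.765 = 0.30384; posterior = 0.665.

Reviewer A: 0.234; Reviewer B: 0.665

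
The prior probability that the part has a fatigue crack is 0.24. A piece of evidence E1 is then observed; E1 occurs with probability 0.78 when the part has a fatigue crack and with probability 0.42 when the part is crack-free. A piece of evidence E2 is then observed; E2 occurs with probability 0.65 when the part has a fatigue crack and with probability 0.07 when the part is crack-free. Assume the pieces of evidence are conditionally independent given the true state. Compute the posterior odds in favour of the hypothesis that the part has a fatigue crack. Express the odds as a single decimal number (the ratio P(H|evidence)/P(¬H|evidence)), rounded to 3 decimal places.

Posterior odds ≈ 5.446

Prior odds = 0.24/(1−0.24) = 0.31579. In log-odds, ln(0.31579) = -1.1527.
Add log likelihood ratios: ln(1.8571) + ln(9.2857) = 2.8475.
Posterior log-odds = 1.6948, so posterior odds = exp(1.6948) = 5.4458.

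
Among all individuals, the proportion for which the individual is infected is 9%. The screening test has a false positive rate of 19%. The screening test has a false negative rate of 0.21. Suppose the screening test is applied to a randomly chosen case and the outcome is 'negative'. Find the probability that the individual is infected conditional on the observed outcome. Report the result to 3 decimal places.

Write H for 'the individual is infected'. Prior odds H:¬H = 0.09/0.91 = 0.098901. For the 'negative' outcome, the likelihood ratio is 0.21/0.81 = 0.25926.
Posterior odds = 0.098901 × 0.25926 = 0.025641, so P(H|E) = 0.025641/(1+0.025641) = 0.025.

P(H | E) ≈ 0.025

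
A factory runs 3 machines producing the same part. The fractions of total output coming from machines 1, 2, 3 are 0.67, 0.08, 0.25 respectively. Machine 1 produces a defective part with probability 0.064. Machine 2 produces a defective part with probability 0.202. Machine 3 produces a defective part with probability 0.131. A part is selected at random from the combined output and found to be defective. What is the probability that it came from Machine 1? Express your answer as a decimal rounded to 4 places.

Posterior probability ≈ 0.4672

P(defective|M1) = 0.064; P(defective|M2) = 0.202; P(defective|M3) = 0.131.
Prior × likelihood for each source: 0.67·0.064=0.04288, 0.08·0.202=0.01616, 0.25·0.131=0.03275. Summing gives P(defective) = 0.091790.
P(Machine 1 | defective) = 0.04288 / 0.091790 = 0.4672.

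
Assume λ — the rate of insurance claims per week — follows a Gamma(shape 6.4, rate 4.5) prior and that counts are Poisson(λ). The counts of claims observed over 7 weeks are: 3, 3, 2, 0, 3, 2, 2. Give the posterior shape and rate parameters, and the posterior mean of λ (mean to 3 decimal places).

Posterior: Gamma(shape=21.4, rate=11.5); mean ≈ 1.861

The Poisson likelihood adds the total count to the shape and the number of exposure periods to the rate. Here ∑xᵢ = 15 and n = 7, so shape 6.4→21.4 and rate 4.5→11.5.
Posterior mean = shape/rate = 21.4/11.5 = 1.861.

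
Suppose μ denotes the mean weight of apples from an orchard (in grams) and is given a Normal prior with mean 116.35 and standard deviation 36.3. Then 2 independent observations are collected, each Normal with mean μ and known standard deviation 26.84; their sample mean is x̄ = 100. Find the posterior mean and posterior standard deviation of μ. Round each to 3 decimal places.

Posterior mean ≈ 103.510; posterior SD ≈ 16.819

With known σ, the Normal prior is conjugate. Weight on the data is w = (n/σ²)/(n/σ² + 1/τ₀²) = 0.00277629/(0.00277629+0.00075890) = 0.78533.
Posterior mean = w·x̄ + (1−w)·μ₀ = 0.78533·100 + 0.21467·116.35 = 103.510. Posterior variance = 1/(0.00277629+0.00075890) = 282.870, so SD = 16.819.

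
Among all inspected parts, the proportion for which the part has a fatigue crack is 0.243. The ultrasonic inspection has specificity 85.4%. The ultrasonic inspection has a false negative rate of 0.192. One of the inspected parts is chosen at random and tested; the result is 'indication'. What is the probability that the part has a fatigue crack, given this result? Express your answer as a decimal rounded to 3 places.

P(H | E) ≈ 0.640

Let H be the event that the part has a fatigue crack. P(H) = 0.243, so P(¬H) = 0.757. With E the 'indication' result, P(E|H) = 0.808 and P(E|¬H) = 0.146.
P(E) = 0.808·0.243 + 0.146·0.757 = 0.19634 + 0.11052 = 0.30687.
By Bayes' theorem, P(H|E) = 0.19634 / 0.30687 = 0.640.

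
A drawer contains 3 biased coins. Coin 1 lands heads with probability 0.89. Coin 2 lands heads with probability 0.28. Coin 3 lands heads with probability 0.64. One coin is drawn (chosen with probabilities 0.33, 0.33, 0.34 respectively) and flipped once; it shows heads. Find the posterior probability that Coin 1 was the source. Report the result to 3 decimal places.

Posterior probability ≈ 0.486

Tabulate prior·likelihood by source: [1] prior 0.33, lik 0.89, product 0.2937; [2] prior 0.33, lik 0.28, product 0.09240; [3] prior 0.34, lik 0.64, product 0.2176.
Normalizing constant = 0.60370; the posterior for Coin 1 is its product over the sum, 0.2937/0.60370 = 0.486.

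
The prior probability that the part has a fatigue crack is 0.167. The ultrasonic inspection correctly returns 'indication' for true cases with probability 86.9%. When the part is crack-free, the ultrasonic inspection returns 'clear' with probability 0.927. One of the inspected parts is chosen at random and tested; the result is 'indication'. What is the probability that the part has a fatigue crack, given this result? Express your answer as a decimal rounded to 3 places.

Let H be the event that the part has a fatigue crack. P(H) = 0.167, so P(¬H) = 0.833. With E the 'indication' result, P(E|H) = 0.869 and P(E|¬H) = 0.073.
P(E) = 0.869·0.167 + 0.073·0.833 = 0.14512 + 0.060809 = 0.20593.
By Bayes' theorem, P(H|E) = 0.14512 / 0.20593 = 0.705.

P(H | E) ≈ 0.705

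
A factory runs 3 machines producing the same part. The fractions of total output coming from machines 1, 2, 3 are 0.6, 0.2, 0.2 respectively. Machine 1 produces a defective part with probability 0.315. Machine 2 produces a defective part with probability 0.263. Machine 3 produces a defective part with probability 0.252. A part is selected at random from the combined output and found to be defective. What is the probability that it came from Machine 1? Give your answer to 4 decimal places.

Posterior probability ≈ 0.6473

P(defective|M1) = 0.315; P(defective|M2) = 0.263; P(defective|M3) = 0.252.
Prior × likelihood for each source: 0.6·0.315=0.1890, 0.2·0.263=0.05260, 0.2·0.252=0.05040. Summing gives P(defective) = 0.29200.
P(Machine 1 | defective) = 0.1890 / 0.29200 = 0.6473.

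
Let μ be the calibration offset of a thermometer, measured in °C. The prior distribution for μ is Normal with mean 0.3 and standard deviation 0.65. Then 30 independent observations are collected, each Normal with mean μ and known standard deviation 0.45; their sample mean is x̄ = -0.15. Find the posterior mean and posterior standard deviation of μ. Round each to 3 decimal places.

Posterior mean ≈ -0.143; posterior SD ≈ 0.082

With known σ, the Normal prior is conjugate. Weight on the data is w = (n/σ²)/(n/σ² + 1/τ₀²) = 148.148/(148.148+2.36686) = 0.98427.
Posterior mean = w·x̄ + (1−w)·μ₀ = 0.98427·-0.15 + 0.015725·0.3 = -0.143. Posterior variance = 1/(148.148+2.36686) = 0.00664386, so SD = 0.082.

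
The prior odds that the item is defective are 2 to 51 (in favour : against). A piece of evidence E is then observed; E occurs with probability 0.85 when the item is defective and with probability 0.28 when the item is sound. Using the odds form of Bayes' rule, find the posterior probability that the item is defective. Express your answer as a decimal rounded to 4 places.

Prior odds = 2/51 = 0.039216. In log-odds, ln(0.039216) = -3.2387.
Add log likelihood ratio: ln(3.0357) = 1.1104.
Posterior log-odds = -2.1282, so posterior odds = exp(-2.1282) = 0.11905. Converting, P(H|E) = 0.11905/1.1190 = 0.1064.

Posterior probability ≈ 0.1064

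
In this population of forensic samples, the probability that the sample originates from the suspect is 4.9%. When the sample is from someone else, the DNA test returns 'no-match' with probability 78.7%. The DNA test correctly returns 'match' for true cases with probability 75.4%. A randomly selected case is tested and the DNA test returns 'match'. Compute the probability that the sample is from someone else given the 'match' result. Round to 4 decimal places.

Let H be the event that the sample originates from the suspect. P(H) = 0.049, so P(¬H) = 0.951. With E the 'match' result, P(E|H) = 0.754 and P(E|¬H) = 0.213.
P(E) = 0.754·0.049 + 0.213·0.951 = 0.036946 + 0.20256 = 0.23951.
By Bayes' theorem, P(H|E) = 0.036946 / 0.23951 = 0.1543. Hence P(¬H|E) = 1 − 0.1543 = 0.8457.

P(¬H | E) ≈ 0.8457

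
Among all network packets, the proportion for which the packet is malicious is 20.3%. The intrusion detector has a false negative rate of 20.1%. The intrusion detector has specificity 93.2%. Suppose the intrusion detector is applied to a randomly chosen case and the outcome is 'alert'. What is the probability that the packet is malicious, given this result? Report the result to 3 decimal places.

Write H for 'the packet is malicious'. Prior odds H:¬H = 0.203/0.797 = 0.25471. For the 'alert' outcome, the likelihood ratio is 0.799/0.068 = 11.750.
Posterior odds = 0.25471 × 11.750 = 2.9928, so P(H|E) = 2.9928/(1+2.9928) = 0.750.

P(H | E) ≈ 0.750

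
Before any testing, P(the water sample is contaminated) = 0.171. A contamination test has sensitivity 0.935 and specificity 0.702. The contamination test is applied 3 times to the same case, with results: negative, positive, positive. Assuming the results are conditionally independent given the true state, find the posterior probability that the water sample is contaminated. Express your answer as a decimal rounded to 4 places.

Posterior P(H) ≈ 0.1583

Let H be the event that the water sample is contaminated; start with P(H) = 0.171. P('positive'|H) = 0.935, P('positive'|¬H) = 0.298.
Update on result 1 ('negative'): P(H) ← 0.065·0.1710 / (0.065·0.1710 + 0.702·0.8290) = 0.011115/0.59307 = 0.0187.
Update on result 2 ('positive'): P(H) ← 0.935·0.0187 / (0.935·0.0187 + 0.298·0.9813) = 0.017523/0.30994 = 0.0565.
Update on result 3 ('positive'): P(H) ← 0.935·0.0565 / (0.935·0.0565 + 0.298·0.9435) = 0.052863/0.33401 = 0.1583.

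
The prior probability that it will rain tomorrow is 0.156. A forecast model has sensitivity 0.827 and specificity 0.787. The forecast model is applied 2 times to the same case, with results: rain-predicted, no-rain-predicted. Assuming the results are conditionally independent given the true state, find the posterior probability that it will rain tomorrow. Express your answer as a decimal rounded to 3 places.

Let H be the event that it will rain tomorrow; start with P(H) = 0.156. P('rain-predicted'|H) = 0.827, P('rain-predicted'|¬H) = 0.213.
Update on result 1 ('rain-predicted'): P(H) ← 0.827·0.1560 / (0.827·0.1560 + 0.213·0.8440) = 0.12901/0.30878 = 0.4178.
Update on result 2 ('no-rain-predicted'): P(H) ← 0.173·0.4178 / (0.173·0.4178 + 0.787·0.5822) = 0.072281/0.53047 = 0.1363.

Posterior P(H) ≈ 0.136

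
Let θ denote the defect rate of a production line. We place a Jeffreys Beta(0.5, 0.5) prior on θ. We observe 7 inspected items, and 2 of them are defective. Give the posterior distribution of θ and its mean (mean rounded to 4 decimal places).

The binomial likelihood is conjugate to the Beta prior: with 2 successes and 5 failures, the posterior is Beta(0.5+2, 0.5+5) = Beta(2.5, 5.5).
E[θ | data] = 2.5/(2.5+5.5) = 0.3125.

Posterior: Beta(2.5, 5.5); mean ≈ 0.3125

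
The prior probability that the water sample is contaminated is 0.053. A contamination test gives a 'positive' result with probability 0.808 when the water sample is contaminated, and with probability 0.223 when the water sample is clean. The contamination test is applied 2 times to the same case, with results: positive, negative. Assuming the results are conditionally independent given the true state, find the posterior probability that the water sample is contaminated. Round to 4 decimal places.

Posterior P(H) ≈ 0.0477

Let H be the event that the water sample is contaminated; start with P(H) = 0.053. P('positive'|H) = 0.808, P('positive'|¬H) = 0.223.
Update on result 1 ('positive'): P(H) ← 0.808·0.0530 / (0.808·0.0530 + 0.223·0.9470) = 0.042824/0.25400 = 0.1686.
Update on result 2 ('negative'): P(H) ← 0.192·0.1686 / (0.192·0.1686 + 0.777·0.8314) = 0.032370/0.67837 = 0.0477.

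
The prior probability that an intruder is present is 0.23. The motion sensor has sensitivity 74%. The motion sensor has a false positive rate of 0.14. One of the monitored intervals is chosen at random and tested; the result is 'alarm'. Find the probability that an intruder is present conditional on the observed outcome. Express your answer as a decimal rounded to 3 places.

Let H be the event that an intruder is present. P(H) = 0.23, so P(¬H) = 0.77. With E the 'alarm' result, P(E|H) = 0.74 and P(E|¬H) = 0.14.
P(E) = 0.74·0.23 + 0.14·0.77 = 0.17020 + 0.10780 = 0.27800.
By Bayes' theorem, P(H|E) = 0.17020 / 0.27800 = 0.612.

P(H | E) ≈ 0.612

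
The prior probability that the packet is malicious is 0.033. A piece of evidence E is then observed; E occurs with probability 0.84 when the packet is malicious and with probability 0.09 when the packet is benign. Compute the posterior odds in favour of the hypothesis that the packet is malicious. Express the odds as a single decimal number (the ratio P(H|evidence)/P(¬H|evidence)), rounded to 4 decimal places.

Posterior odds ≈ 0.3185

Prior odds = 0.033/(1−0.033) = 0.034126. In log-odds, ln(0.034126) = -3.3777.
Add log likelihood ratio: ln(9.3333) = 2.2336.
Posterior log-odds = -1.1441, so posterior odds = exp(-1.1441) = 0.31851.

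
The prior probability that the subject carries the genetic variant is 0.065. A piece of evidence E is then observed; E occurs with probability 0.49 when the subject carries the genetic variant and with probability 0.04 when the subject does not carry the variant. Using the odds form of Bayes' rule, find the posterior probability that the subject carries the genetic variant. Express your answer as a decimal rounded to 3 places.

Prior odds = 0.065/(1−0.065) = 0.069519. In log-odds, ln(0.069519) = -2.6662.
Add log likelihood ratio: ln(12.250) = 2.5055.
Posterior log-odds = -0.16063, so posterior odds = exp(-0.16063) = 0.85160. Converting, P(H|E) = 0.85160/1.8516 = 0.460.

Posterior probability ≈ 0.460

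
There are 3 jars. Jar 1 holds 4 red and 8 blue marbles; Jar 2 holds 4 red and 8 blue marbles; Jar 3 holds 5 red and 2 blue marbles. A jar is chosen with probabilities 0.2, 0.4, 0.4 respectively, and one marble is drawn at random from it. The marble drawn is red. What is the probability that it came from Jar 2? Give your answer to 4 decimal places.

P(red|Jar 1) = 0.3333; P(red|Jar 2) = 0.3333; P(red|Jar 3) = 0.7143.
Prior × likelihood for each source: 0.2·0.3333=0.06667, 0.4·0.3333=0.1333, 0.4·0.7143=0.2857. Summing gives P(red) = 0.48571.
P(Jar 2 | red) = 0.1333 / 0.48571 = 0.2745.

Posterior probability ≈ 0.2745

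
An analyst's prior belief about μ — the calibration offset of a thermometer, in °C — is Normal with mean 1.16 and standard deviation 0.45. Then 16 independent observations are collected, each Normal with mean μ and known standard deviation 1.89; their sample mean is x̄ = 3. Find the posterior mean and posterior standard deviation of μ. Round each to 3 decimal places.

Prior precision 1/τ₀² = 1/0.45² = 4.93827; data precision n/σ² = 16/1.89² = 4.47916.
Posterior precision = 4.93827 + 4.47916 = 9.41743, giving posterior SD = 1/√9.41743 = 0.326.
Posterior mean = (4.93827·1.16 + 4.47916·3) / 9.41743 = 2.035.

Posterior mean ≈ 2.035; posterior SD ≈ 0.326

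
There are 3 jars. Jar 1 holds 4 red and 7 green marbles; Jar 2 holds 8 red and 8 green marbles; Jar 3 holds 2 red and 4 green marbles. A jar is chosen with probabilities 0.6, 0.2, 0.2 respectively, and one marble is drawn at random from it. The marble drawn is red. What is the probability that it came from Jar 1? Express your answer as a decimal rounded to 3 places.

Posterior probability ≈ 0.567

Tabulate prior·likelihood by source: [1] prior 0.6, lik 0.3636, product 0.2182; [2] prior 0.2, lik 0.5, product 0.1000; [3] prior 0.2, lik 0.3333, product 0.06667.
Normalizing constant = 0.38485; the posterior for Jar 1 is its product over the sum, 0.2182/0.38485 = 0.567.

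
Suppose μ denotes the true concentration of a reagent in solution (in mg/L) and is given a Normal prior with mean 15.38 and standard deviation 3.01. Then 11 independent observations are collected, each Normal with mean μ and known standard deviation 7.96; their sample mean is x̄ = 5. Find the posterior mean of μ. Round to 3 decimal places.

Posterior mean ≈ 9.034

With known σ, the Normal prior is conjugate. Weight on the data is w = (n/σ²)/(n/σ² + 1/τ₀²) = 0.173607/(0.173607+0.110374) = 0.61133.
Posterior mean = w·x̄ + (1−w)·μ₀ = 0.61133·5 + 0.38867·15.38 = 9.034.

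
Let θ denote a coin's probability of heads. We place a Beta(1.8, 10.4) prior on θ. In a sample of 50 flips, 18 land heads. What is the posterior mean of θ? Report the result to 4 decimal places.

Observing 18 successes and 32 failures updates Beta(1.8, 10.4) by adding the success and failure counts to the two shape parameters: α = 1.8+18 = 19.8, β = 10.4+32 = 42.4.
E[θ | data] = 19.8/(19.8+42.4) = 0.3183.

Posterior mean ≈ 0.3183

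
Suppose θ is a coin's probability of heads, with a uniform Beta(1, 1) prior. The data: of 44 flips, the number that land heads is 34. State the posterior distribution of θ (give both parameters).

The binomial likelihood is conjugate to the Beta prior: with 34 successes and 10 failures, the posterior is Beta(1+34, 1+10) = Beta(35, 11).

Posterior: Beta(35, 11)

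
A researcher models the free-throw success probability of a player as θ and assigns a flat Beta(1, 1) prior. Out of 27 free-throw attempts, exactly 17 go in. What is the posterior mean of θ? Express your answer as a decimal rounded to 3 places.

Posterior mean ≈ 0.621

Observing 17 successes and 10 failures updates Beta(1, 1) by adding the success and failure counts to the two shape parameters: α = 1+17 = 18, β = 1+10 = 11.
Posterior mean = α/(α+β) = 18/29 = 0.621.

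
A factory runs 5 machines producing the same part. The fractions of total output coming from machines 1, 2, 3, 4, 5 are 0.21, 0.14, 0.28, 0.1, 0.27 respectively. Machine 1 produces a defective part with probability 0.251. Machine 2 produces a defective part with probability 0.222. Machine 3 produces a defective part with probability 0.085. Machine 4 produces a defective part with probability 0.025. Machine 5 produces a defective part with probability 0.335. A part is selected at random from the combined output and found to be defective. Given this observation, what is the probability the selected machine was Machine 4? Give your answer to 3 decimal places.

Tabulate prior·likelihood by source: [1] prior 0.21, lik 0.251, product 0.05271; [2] prior 0.14, lik 0.222, product 0.03108; [3] prior 0.28, lik 0.085, product 0.02380; [4] prior 0.1, lik 0.025, product 0.002500; [5] prior 0.27, lik 0.335, product 0.09045.
Normalizing constant = 0.20054; the posterior for Machine 4 is its product over the sum, 0.002500/0.20054 = 0.012.

Posterior probability ≈ 0.012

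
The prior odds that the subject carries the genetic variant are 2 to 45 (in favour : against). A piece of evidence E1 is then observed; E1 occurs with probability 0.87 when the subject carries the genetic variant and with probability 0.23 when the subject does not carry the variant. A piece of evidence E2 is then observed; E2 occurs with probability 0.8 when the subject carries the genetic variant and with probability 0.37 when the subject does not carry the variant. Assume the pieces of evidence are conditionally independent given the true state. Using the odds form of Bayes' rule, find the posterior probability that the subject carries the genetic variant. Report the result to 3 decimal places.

Prior odds = 2/45 = 0.044444. In log-odds, ln(0.044444) = -3.1135.
Add log likelihood ratios: ln(3.7826) + ln(2.1622) = 2.1015.
Posterior log-odds = -1.0120, so posterior odds = exp(-1.0120) = 0.36349. Converting, P(H|E) = 0.36349/1.3635 = 0.267.

Posterior probability ≈ 0.267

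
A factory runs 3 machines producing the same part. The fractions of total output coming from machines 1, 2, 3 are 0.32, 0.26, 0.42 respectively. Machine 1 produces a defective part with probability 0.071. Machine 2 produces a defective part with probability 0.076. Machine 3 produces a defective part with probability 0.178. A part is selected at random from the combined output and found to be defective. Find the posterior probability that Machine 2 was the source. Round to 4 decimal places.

Posterior probability ≈ 0.1685

P(defective|M1) = 0.071; P(defective|M2) = 0.076; P(defective|M3) = 0.178.
Prior × likelihood for each source: 0.32·0.071=0.02272, 0.26·0.076=0.01976, 0.42·0.178=0.07476. Summing gives P(defective) = 0.11724.
P(Machine 2 | defective) = 0.01976 / 0.11724 = 0.1685.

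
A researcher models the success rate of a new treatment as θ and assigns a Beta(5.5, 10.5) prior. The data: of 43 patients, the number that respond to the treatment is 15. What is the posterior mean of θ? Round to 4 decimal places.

Observing 15 successes and 28 failures updates Beta(5.5, 10.5) by adding the success and failure counts to the two shape parameters: α = 5.5+15 = 20.5, β = 10.5+28 = 38.5.
E[θ | data] = 20.5/(20.5+38.5) = 0.3475.

Posterior mean ≈ 0.3475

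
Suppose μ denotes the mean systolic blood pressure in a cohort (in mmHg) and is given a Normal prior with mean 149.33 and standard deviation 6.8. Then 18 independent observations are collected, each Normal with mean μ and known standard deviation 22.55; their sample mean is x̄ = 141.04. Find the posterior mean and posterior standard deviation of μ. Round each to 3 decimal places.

Prior precision 1/τ₀² = 1/6.8² = 0.0216263; data precision n/σ² = 18/22.55² = 0.0353981.
Posterior precision = 0.0216263 + 0.0353981 = 0.0570244, giving posterior SD = 1/√0.0570244 = 4.188.
Posterior mean = (0.0216263·149.33 + 0.0353981·141.04) / 0.0570244 = 144.184.

Posterior mean ≈ 144.184; posterior SD ≈ 4.188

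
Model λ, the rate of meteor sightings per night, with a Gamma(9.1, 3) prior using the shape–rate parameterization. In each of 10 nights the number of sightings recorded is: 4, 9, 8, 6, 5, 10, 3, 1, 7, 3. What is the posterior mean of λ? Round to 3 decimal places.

Total count ∑xᵢ = 56 over n = 10 nights.
Gamma is conjugate to the Poisson likelihood: posterior is Gamma(shape = 9.1+56 = 65.1, rate = 3+10 = 13).
Posterior mean = shape/rate = 65.1/13 = 5.008.

Posterior mean ≈ 5.008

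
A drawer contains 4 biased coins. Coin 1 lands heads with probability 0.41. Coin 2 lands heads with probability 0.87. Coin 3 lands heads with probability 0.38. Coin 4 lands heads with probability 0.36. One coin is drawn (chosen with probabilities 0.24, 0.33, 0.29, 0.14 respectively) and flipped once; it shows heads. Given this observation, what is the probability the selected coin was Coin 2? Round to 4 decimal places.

P(heads|C1) = 0.41; P(heads|C2) = 0.87; P(heads|C3) = 0.38; P(heads|C4) = 0.36.
Prior × likelihood for each source: 0.24·0.41=0.09840, 0.33·0.87=0.2871, 0.29·0.38=0.1102, 0.14·0.36=0.05040. Summing gives P(heads) = 0.54610.
P(Coin 2 | heads) = 0.2871 / 0.54610 = 0.5257.

Posterior probability ≈ 0.5257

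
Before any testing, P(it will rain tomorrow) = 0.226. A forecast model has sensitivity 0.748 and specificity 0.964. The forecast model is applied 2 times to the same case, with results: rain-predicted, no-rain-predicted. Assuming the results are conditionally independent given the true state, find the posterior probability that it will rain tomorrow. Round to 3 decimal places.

Let H be the event that it will rain tomorrow; start with P(H) = 0.226. P('rain-predicted'|H) = 0.748, P('rain-predicted'|¬H) = 0.036.
Update on result 1 ('rain-predicted'): P(H) ← 0.748·0.2260 / (0.748·0.2260 + 0.036·0.7740) = 0.16905/0.19691 = 0.8585.
Update on result 2 ('no-rain-predicted'): P(H) ← 0.252·0.8585 / (0.252·0.8585 + 0.964·0.1415) = 0.21634/0.35275 = 0.6133.

Posterior P(H) ≈ 0.613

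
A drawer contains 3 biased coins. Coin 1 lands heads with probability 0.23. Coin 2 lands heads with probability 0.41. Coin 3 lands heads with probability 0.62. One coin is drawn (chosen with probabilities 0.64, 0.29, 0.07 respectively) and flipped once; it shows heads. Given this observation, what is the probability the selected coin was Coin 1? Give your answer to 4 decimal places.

Tabulate prior·likelihood by source: [1] prior 0.64, lik 0.23, product 0.1472; [2] prior 0.29, lik 0.41, product 0.1189; [3] prior 0.07, lik 0.62, product 0.04340.
Normalizing constant = 0.30950; the posterior for Coin 1 is its product over the sum, 0.1472/0.30950 = 0.4756.

Posterior probability ≈ 0.4756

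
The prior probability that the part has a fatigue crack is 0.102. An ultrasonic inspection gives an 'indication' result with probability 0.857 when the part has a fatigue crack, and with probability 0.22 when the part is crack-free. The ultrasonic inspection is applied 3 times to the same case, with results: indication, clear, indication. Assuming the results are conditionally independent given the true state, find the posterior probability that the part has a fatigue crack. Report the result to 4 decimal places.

Posterior P(H) ≈ 0.2401

Let H be the event that the part has a fatigue crack; start with P(H) = 0.102. P('indication'|H) = 0.857, P('indication'|¬H) = 0.22.
Update on result 1 ('indication'): P(H) ← 0.857·0.1020 / (0.857·0.1020 + 0.22·0.8980) = 0.087414/0.28497 = 0.3067.
Update on result 2 ('clear'): P(H) ← 0.143·0.3067 / (0.143·0.3067 + 0.78·0.6933) = 0.043864/0.58460 = 0.0750.
Update on result 3 ('indication'): P(H) ← 0.857·0.0750 / (0.857·0.0750 + 0.22·0.9250) = 0.064303/0.26780 = 0.2401.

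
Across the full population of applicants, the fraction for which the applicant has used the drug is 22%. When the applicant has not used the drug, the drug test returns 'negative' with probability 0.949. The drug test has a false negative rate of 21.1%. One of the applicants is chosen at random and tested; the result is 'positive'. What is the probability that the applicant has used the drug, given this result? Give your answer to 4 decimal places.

P(H | E) ≈ 0.8136

Let H be the event that the applicant has used the drug. P(H) = 0.22, so P(¬H) = 0.78. With E the 'positive' result, P(E|H) = 0.789 and P(E|¬H) = 0.051.
P(E) = 0.789·0.22 + 0.051·0.78 = 0.17358 + 0.039780 = 0.21336.
By Bayes' theorem, P(H|E) = 0.17358 / 0.21336 = 0.8136.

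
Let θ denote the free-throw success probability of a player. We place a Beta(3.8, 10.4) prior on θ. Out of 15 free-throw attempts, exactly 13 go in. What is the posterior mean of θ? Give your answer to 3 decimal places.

Observing 13 successes and 2 failures updates Beta(3.8, 10.4) by adding the success and failure counts to the two shape parameters: α = 3.8+13 = 16.8, β = 10.4+2 = 12.4.
Posterior mean = α/(α+β) = 16.8/29.2 = 0.575.

Posterior mean ≈ 0.575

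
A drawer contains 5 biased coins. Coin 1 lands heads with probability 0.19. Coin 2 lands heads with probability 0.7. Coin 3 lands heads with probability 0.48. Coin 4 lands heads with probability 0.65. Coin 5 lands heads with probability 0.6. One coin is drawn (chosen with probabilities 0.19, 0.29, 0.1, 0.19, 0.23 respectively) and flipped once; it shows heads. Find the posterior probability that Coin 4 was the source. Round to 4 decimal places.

P(heads|C1) = 0.19; P(heads|C2) = 0.7; P(heads|C3) = 0.48; P(heads|C4) = 0.65; P(heads|C5) = 0.6.
Prior × likelihood for each source: 0.19·0.19=0.03610, 0.29·0.7=0.2030, 0.1·0.48=0.04800, 0.19·0.65=0.1235, 0.23·0.6=0.1380. Summing gives P(heads) = 0.54860.
P(Coin 4 | heads) = 0.1235 / 0.54860 = 0.2251.

Posterior probability ≈ 0.2251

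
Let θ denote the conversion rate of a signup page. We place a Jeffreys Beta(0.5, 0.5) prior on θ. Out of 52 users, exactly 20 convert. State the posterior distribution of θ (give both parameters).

Observing 20 successes and 32 failures updates Beta(0.5, 0.5) by adding the success and failure counts to the two shape parameters: α = 0.5+20 = 20.5, β = 0.5+32 = 32.5.

Posterior: Beta(20.5, 32.5)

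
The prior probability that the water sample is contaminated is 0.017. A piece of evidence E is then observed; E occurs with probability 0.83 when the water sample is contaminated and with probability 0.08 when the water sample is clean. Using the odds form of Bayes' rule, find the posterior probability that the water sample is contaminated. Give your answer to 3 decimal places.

Prior odds = 0.017/(1−0.017) = 0.017294. In log-odds, ln(0.017294) = -4.0574.
Add log likelihood ratio: ln(10.375) = 2.3394.
Posterior log-odds = -1.7180, so posterior odds = exp(-1.7180) = 0.17943. Converting, P(H|E) = 0.17943/1.1794 = 0.152.

Posterior probability ≈ 0.152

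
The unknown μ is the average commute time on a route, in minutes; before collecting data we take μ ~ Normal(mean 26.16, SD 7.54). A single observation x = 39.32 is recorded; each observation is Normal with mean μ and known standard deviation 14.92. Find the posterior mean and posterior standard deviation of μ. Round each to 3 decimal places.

Prior precision 1/τ₀² = 1/7.54² = 0.0175897; data precision n/σ² = 1/14.92² = 0.00449223.
Posterior precision = 0.0175897 + 0.00449223 = 0.0220819, giving posterior SD = 1/√0.0220819 = 6.729.
Posterior mean = (0.0175897·26.16 + 0.00449223·39.32) / 0.0220819 = 28.837.

Posterior mean ≈ 28.837; posterior SD ≈ 6.729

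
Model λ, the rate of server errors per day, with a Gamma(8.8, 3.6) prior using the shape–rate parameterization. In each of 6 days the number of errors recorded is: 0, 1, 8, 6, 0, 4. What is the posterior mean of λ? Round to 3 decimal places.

Total count ∑xᵢ = 19 over n = 6 days.
Gamma is conjugate to the Poisson likelihood: posterior is Gamma(shape = 8.8+19 = 27.8, rate = 3.6+6 = 9.6).
Posterior mean = shape/rate = 27.8/9.6 = 2.896.

Posterior mean ≈ 2.896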